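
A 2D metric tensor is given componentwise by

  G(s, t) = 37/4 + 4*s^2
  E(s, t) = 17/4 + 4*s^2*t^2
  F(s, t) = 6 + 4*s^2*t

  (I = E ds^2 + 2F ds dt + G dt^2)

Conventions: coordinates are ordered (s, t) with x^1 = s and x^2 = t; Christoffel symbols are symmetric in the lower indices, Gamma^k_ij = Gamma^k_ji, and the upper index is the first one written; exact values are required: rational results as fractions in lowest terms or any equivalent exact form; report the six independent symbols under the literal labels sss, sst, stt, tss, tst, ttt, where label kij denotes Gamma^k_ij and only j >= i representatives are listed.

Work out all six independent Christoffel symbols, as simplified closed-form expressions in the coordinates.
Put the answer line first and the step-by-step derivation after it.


Answer: Gamma_sss = (256*s^4*t^2 - 256*s^3*t^2 + 384*s^2*t + 592*s*t^2 - 768*s*t)/(592*s^2*t^2 - 768*s^2*t + 272*s^2 + 53), Gamma_sst = (256*s^4*t - 256*s^3*t + 592*s^2*t - 384*s)/(592*s^2*t^2 - 768*s^2*t + 272*s^2 + 53), Gamma_stt = (256*s^4 - 256*s^3 + 592*s^2 - 592*s)/(592*s^2*t^2 - 768*s^2*t + 272*s^2 + 53), Gamma_tss = (-256*s^4*t^3 + 256*s^3*t^3 - 272*s^2*t - 384*s*t^2 + 544*s*t)/(592*s^2*t^2 - 768*s^2*t + 272*s^2 + 53), Gamma_tst = (-256*s^4*t^2 + 256*s^3*t^2 - 384*s^2*t + 272*s)/(592*s^2*t^2 - 768*s^2*t + 272*s^2 + 53), Gamma_ttt = (-256*s^4*t + 256*s^3*t - 384*s^2 + 384*s)/(592*s^2*t^2 - 768*s^2*t + 272*s^2 + 53)

E = 17/4 + 4*s^2*t^2; F = 6 + 4*s^2*t; G = 37/4 + 4*s^2
Gamma^k_ij = (1/2) g^{kl} (d_i g_jl + d_j g_il - d_l g_ij), with g^inv = (1/(EG-F^2)) [[G, -F], [-F, E]]
first partials: E_s = 8*s*t^2, E_t = 8*s^2*t, F_s = 8*s*t, F_t = 4*s^2, G_s = 8*s, G_t = 0
D = EG - F^2 = 53/16 + 17*s^2 - 48*s^2*t + 37*s^2*t^2
expanded: Gamma^s_ss = (G E_s - 2F F_s + F E_t)/(2D), Gamma^s_st = (G E_t - F G_s)/(2D), Gamma^s_tt = (2G F_t - G G_s - F G_t)/(2D), Gamma^t_ss = (2E F_s - E E_t - F E_s)/(2D), Gamma^t_st = (E G_s - F E_t)/(2D), Gamma^t_tt = (E G_t - 2F F_t + F G_s)/(2D); substitute and cancel common factors


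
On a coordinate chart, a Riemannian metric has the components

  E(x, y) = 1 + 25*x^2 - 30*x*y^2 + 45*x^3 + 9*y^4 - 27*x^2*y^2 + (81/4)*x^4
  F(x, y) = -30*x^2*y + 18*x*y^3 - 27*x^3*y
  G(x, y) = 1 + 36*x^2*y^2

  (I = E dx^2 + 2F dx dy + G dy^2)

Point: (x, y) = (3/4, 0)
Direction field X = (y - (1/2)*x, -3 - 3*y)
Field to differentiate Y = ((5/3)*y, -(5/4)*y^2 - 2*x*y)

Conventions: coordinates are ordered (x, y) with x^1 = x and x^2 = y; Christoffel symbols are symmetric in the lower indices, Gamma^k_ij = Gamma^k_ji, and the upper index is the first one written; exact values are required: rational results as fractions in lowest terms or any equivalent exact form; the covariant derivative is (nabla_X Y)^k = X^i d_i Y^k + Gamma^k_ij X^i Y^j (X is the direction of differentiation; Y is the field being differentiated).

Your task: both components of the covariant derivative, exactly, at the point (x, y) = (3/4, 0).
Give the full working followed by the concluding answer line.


E = 41425/1024, F = 0, G = 1 at the point
E_x = 9447/64, E_y = 0, F_x = 0, F_y = -1809/64, G_x = 0, G_y = 0
EG - F^2 = 41425/1024;  g^inv = (1024/41425) * [[1, 0], [0, 41425/1024]]
first-kind symbols [ij,l] = (1/2)(d_i g_jl + d_j g_il - d_l g_ij): [xx,x] = E_x/2 = 9447/128, [xx,y] = F_x - E_y/2 = 0, [xy,x] = E_y/2 = 0, [xy,y] = G_x/2 = 0, [yy,x] = F_y - G_x/2 = -1809/64, [yy,y] = G_y/2 = 0
Gamma^x_ij = (G*[ij,x] - F*[ij,y])/(EG - F^2), Gamma^y_ij = (E*[ij,y] - F*[ij,x])/(EG - F^2)
Gamma_xxx = 75576/41425, Gamma_xxy = 0, Gamma_xyy = -28944/41425, Gamma_yxx = 0, Gamma_yxy = 0, Gamma_yyy = 0
X = (-3/8, -3), Y = (0, 0) at the point

Answer: (nabla_X Y)^x = -5, (nabla_X Y)^y = 9/2


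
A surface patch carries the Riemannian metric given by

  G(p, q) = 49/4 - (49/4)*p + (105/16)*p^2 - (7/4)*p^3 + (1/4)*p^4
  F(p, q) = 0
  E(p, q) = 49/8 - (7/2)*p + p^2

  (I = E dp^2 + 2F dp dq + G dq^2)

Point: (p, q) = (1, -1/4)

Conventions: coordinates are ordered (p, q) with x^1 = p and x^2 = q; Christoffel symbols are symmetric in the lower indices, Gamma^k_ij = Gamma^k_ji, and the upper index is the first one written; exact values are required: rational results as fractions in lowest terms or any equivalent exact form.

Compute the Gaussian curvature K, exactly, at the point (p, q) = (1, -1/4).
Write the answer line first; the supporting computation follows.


Answer: K = -784/7569

E = 29/8, F = 0, G = 81/16, EG - F^2 = 2349/128 at the point
E_p = -3/2, E_q = 0, F_p = 0, F_q = 0, G_p = -27/8, G_q = 0
E_qq = 0, F_pq = 0, G_pp = 45/8
Compute both Brioschi determinants and normalise by (EG - F^2)^2.
M1 = [[-E_qq/2 + F_pq - G_pp/2, E_p/2, F_p - E_q/2], [F_q - G_p/2, E, F], [G_q/2, F, G]] = [[-45/16, -3/4, 0], [27/16, 29/8, 0], [0, 0, 81/16]]; det M1 = -92583/2048
M2 = [[0, E_q/2, G_p/2], [E_q/2, E, F], [G_p/2, F, G]] = [[0, 0, -27/16], [0, 29/8, 0], [-27/16, 0, 81/16]]; det M2 = -21141/2048
det M1 - det M2 = -35721/1024; K = -35721/1024 / (2349/128)^2 = -784/7569


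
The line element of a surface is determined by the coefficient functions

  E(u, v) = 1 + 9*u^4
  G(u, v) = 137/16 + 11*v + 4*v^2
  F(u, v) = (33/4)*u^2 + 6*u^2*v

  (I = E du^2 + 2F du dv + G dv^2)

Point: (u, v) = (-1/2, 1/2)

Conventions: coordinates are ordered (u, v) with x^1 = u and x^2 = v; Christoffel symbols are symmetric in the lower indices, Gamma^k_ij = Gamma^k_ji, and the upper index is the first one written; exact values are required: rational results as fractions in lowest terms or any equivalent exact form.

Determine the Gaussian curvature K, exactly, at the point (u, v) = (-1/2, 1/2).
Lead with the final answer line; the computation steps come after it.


Answer: K = -384/15625

E = 25/16, F = 45/16, G = 241/16, EG - F^2 = 125/8 at the point
E_u = -9/2, E_v = 0, F_u = -45/4, F_v = 3/2, G_u = 0, G_v = 15
E_vv = 0, F_uv = -6, G_uu = 0
By Brioschi, K is (det M1 - det M2) divided by (EG - F^2) squared.
M1 = [[-E_vv/2 + F_uv - G_uu/2, E_u/2, F_u - E_v/2], [F_v - G_u/2, E, F], [G_v/2, F, G]] = [[-6, -9/4, -45/4], [3/2, 25/16, 45/16], [15/2, 45/16, 241/16]]; det M1 = -6
M2 = [[0, E_v/2, G_u/2], [E_v/2, E, F], [G_u/2, F, G]] = [[0, 0, 0], [0, 25/16, 45/16], [0, 45/16, 241/16]]; det M2 = 0
det M1 - det M2 = -6; K = -6 / (125/8)^2 = -384/15625


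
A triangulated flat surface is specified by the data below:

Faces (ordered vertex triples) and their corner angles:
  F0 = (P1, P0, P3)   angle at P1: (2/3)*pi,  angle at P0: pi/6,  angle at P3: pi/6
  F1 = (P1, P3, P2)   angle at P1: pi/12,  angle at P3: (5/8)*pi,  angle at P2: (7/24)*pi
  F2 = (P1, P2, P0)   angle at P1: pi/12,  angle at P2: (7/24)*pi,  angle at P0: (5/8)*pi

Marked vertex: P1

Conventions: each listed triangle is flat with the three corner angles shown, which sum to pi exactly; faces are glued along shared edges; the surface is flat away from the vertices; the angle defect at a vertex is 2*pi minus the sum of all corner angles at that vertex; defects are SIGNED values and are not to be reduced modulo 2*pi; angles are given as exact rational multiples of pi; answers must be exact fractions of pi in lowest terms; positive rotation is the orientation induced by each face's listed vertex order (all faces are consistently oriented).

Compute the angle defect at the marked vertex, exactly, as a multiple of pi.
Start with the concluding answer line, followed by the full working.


Answer: defect(P1) = (7/6)*pi

Sum of corner angles at P1: (5/6)*pi
defect = 2*pi - (5/6)*pi


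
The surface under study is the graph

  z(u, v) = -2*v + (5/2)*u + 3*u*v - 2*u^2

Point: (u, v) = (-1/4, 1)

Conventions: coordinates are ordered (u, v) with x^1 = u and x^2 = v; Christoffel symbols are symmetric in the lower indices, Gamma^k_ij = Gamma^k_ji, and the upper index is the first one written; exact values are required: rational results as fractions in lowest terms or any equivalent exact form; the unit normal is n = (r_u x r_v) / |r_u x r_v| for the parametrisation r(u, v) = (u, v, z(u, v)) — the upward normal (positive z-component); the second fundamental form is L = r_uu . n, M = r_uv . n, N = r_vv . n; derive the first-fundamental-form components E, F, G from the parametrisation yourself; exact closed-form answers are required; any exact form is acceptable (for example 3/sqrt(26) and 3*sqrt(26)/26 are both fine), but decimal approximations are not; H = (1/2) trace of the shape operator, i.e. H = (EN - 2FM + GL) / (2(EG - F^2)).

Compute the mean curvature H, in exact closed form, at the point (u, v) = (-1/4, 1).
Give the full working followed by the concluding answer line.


z_u = 13/2, z_v = -11/4, z_uu = -4, z_uv = 3, z_vv = 0
E = 173/4, F = -143/8, G = 137/16; answer radicand W^2 = 813/16
unnormalised second-form numerators: l = -4, m = 3, n = 0; L = l/sqrt(813/16), and similarly M = m/sqrt(W^2), N = n/sqrt(W^2)
H = (E*n - 2*F*m + G*l) / (2*(EG - F^2)*sqrt(W^2)); E*n - 2*F*m + G*l = 73, EG - F^2 = 813/16, so H = (584/813)/sqrt(813/16)

Answer: H = 2336*sqrt(813)/660969


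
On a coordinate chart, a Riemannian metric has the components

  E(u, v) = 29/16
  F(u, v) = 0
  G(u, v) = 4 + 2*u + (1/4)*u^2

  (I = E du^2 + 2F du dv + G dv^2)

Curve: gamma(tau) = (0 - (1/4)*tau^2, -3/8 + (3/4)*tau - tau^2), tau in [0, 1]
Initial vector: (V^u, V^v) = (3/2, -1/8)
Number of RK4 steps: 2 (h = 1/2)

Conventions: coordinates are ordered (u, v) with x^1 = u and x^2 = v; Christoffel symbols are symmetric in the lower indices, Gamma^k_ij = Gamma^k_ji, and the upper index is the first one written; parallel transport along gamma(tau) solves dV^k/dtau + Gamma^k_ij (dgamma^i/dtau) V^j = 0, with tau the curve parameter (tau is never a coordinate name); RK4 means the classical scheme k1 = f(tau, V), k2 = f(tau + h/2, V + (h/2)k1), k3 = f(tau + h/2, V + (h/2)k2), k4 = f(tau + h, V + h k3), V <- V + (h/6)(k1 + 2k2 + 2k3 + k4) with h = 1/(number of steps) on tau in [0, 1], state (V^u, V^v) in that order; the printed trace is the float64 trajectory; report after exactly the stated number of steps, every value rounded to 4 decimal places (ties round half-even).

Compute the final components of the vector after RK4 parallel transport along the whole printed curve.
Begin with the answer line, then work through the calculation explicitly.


Answer: V^u = 1.5108, V^v = -0.0329

gamma'(tau) = (-(1/2)*tau, 3/4 - 2*tau); f(tau, V)^k = -Gamma^k_ij(gamma(tau)) gamma'^i(tau) V^j; h = 1/2; intermediate values shown to 6 dp
curve data and Christoffel symbols at the stage parameters:
  tau = 0.000000: gamma = (0.000000, -0.375000), gamma' = (0.000000, 0.750000); Gamma_uuu = 0.000000, Gamma_uuv = 0.000000, Gamma_uvv = -0.551724, Gamma_vuu = 0.000000, Gamma_vuv = 0.250000, Gamma_vvv = 0.000000
  tau = 0.250000: gamma = (-0.015625, -0.250000), gamma' = (-0.125000, 0.250000); Gamma_uuu = 0.000000, Gamma_uuv = 0.000000, Gamma_uvv = -0.549569, Gamma_vuu = 0.000000, Gamma_vuv = 0.250980, Gamma_vvv = 0.000000
  tau = 0.500000: gamma = (-0.062500, -0.250000), gamma' = (-0.250000, -0.250000); Gamma_uuu = 0.000000, Gamma_uuv = 0.000000, Gamma_uvv = -0.543103, Gamma_vuu = 0.000000, Gamma_vuv = 0.253968, Gamma_vvv = 0.000000
  tau = 0.750000: gamma = (-0.140625, -0.375000), gamma' = (-0.375000, -0.750000); Gamma_uuu = 0.000000, Gamma_uuv = 0.000000, Gamma_uvv = -0.532328, Gamma_vuu = 0.000000, Gamma_vuv = 0.259109, Gamma_vvv = 0.000000
  tau = 1.000000: gamma = (-0.250000, -0.625000), gamma' = (-0.500000, -1.250000); Gamma_uuu = 0.000000, Gamma_uuv = 0.000000, Gamma_uvv = -0.517241, Gamma_vuu = 0.000000, Gamma_vuv = 0.266667, Gamma_vvv = 0.000000
step 0: V^u = 1.5000, V^v = -0.1250
step 1: k1 = (-0.051724, -0.281250), k2 = (-0.026834, -0.099434), k3 = (-0.020589, -0.098398), k4 = (0.023652, 0.083524); V <- V + (h/6)(k1 + 2k2 + 2k3 + k4): V^u = 1.4898, V^v = -0.1744
step 2: k1 = (0.023686, 0.083512), k2 = (0.061313, 0.275736), k3 = (0.042126, 0.282234), k4 = (0.021551, 0.499162); V <- V + (h/6)(k1 + 2k2 + 2k3 + k4): V^u = 1.5108, V^v = -0.0329


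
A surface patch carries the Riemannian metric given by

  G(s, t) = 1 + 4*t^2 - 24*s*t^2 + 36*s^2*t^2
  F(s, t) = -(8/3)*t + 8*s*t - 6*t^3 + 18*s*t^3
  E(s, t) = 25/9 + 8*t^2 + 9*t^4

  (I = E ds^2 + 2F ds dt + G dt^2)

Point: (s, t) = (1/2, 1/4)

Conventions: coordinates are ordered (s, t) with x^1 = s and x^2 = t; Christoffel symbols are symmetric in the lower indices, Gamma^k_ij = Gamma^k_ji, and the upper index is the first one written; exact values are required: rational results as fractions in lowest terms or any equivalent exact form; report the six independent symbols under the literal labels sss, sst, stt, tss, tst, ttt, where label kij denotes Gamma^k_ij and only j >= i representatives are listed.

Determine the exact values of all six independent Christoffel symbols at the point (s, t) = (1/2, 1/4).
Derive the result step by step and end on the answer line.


E = 7633/2304, F = 73/192, G = 17/16 at the point
E_s = 0, E_t = 73/16, F_s = 73/32, F_t = 91/48, G_s = 3/4, G_t = 1/2
EG - F^2 = 7777/2304;  g^inv = (2304/7777) * [[17/16, -73/192], [-73/192, 7633/2304]]
first-kind symbols [ij,l] = (1/2)(d_i g_jl + d_j g_il - d_l g_ij): [ss,s] = E_s/2 = 0, [ss,t] = F_s - E_t/2 = 0, [st,s] = E_t/2 = 73/32, [st,t] = G_s/2 = 3/8, [tt,s] = F_t - G_s/2 = 73/48, [tt,t] = G_t/2 = 1/4
Gamma^s_ij = (G*[ij,s] - F*[ij,t])/(EG - F^2), Gamma^t_ij = (E*[ij,t] - F*[ij,s])/(EG - F^2)

Answer: Gamma_sss = 0, Gamma_sst = 5256/7777, Gamma_stt = 3504/7777, Gamma_tss = 0, Gamma_tst = 864/7777, Gamma_ttt = 576/7777


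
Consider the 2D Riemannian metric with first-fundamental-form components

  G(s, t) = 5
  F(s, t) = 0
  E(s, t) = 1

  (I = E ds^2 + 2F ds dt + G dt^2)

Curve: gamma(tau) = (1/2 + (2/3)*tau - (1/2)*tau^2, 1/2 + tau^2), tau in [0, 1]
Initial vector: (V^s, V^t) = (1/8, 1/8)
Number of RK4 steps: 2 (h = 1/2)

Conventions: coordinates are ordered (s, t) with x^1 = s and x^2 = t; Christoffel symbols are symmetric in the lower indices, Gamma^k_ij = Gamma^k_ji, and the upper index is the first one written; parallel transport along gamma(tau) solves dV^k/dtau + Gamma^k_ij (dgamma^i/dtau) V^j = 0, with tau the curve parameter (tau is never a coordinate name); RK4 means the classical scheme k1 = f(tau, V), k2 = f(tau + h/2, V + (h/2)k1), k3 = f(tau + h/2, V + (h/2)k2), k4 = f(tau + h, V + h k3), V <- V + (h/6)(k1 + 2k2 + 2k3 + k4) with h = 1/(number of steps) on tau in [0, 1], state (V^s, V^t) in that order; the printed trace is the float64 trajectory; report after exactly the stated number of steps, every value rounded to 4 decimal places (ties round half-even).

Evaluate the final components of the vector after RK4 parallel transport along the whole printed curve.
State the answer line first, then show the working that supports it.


Answer: V^s = 0.1250, V^t = 0.1250

gamma'(tau) = (2/3 - tau, 2*tau); f(tau, V)^k = -Gamma^k_ij(gamma(tau)) gamma'^i(tau) V^j; h = 1/2; intermediate values shown to 6 dp
curve data and Christoffel symbols at the stage parameters:
  tau = 0.000000: gamma = (0.500000, 0.500000), gamma' = (0.666667, 0.000000); Gamma_sss = 0.000000, Gamma_sst = 0.000000, Gamma_stt = 0.000000, Gamma_tss = 0.000000, Gamma_tst = 0.000000, Gamma_ttt = 0.000000
  tau = 0.250000: gamma = (0.635417, 0.562500), gamma' = (0.416667, 0.500000); Gamma_sss = 0.000000, Gamma_sst = 0.000000, Gamma_stt = 0.000000, Gamma_tss = 0.000000, Gamma_tst = 0.000000, Gamma_ttt = 0.000000
  tau = 0.500000: gamma = (0.708333, 0.750000), gamma' = (0.166667, 1.000000); Gamma_sss = 0.000000, Gamma_sst = 0.000000, Gamma_stt = 0.000000, Gamma_tss = 0.000000, Gamma_tst = 0.000000, Gamma_ttt = 0.000000
  tau = 0.750000: gamma = (0.718750, 1.062500), gamma' = (-0.083333, 1.500000); Gamma_sss = 0.000000, Gamma_sst = 0.000000, Gamma_stt = 0.000000, Gamma_tss = 0.000000, Gamma_tst = 0.000000, Gamma_ttt = 0.000000
  tau = 1.000000: gamma = (0.666667, 1.500000), gamma' = (-0.333333, 2.000000); Gamma_sss = 0.000000, Gamma_sst = 0.000000, Gamma_stt = 0.000000, Gamma_tss = 0.000000, Gamma_tst = 0.000000, Gamma_ttt = 0.000000
step 0: V^s = 0.1250, V^t = 0.1250
step 1: k1 = (0.000000, 0.000000), k2 = (0.000000, 0.000000), k3 = (0.000000, 0.000000), k4 = (0.000000, 0.000000); V <- V + (h/6)(k1 + 2k2 + 2k3 + k4): V^s = 0.1250, V^t = 0.1250
step 2: k1 = (0.000000, 0.000000), k2 = (0.000000, 0.000000), k3 = (0.000000, 0.000000), k4 = (0.000000, 0.000000); V <- V + (h/6)(k1 + 2k2 + 2k3 + k4): V^s = 0.1250, V^t = 0.1250


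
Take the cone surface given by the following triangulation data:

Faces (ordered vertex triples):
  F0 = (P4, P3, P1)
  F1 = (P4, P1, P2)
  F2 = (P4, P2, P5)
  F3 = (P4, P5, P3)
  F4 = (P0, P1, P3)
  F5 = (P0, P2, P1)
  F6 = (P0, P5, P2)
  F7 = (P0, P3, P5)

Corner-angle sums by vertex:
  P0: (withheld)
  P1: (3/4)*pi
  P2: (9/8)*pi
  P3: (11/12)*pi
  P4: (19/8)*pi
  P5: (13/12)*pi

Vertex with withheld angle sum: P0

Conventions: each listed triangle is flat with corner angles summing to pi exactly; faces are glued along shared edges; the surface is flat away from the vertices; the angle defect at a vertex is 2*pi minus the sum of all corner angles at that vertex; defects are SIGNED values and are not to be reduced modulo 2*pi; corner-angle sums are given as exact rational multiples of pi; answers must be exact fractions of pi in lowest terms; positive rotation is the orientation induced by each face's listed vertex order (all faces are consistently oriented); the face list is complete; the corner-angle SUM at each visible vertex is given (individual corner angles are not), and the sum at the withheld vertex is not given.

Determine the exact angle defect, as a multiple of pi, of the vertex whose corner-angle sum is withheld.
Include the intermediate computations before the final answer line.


V = 6, E = 12, F = 8; chi = V - E + F = 2
Gauss-Bonnet: total defect = 2*pi*chi = 4*pi; visible defects sum to (15/4)*pi

Answer: defect(P0) = pi/4


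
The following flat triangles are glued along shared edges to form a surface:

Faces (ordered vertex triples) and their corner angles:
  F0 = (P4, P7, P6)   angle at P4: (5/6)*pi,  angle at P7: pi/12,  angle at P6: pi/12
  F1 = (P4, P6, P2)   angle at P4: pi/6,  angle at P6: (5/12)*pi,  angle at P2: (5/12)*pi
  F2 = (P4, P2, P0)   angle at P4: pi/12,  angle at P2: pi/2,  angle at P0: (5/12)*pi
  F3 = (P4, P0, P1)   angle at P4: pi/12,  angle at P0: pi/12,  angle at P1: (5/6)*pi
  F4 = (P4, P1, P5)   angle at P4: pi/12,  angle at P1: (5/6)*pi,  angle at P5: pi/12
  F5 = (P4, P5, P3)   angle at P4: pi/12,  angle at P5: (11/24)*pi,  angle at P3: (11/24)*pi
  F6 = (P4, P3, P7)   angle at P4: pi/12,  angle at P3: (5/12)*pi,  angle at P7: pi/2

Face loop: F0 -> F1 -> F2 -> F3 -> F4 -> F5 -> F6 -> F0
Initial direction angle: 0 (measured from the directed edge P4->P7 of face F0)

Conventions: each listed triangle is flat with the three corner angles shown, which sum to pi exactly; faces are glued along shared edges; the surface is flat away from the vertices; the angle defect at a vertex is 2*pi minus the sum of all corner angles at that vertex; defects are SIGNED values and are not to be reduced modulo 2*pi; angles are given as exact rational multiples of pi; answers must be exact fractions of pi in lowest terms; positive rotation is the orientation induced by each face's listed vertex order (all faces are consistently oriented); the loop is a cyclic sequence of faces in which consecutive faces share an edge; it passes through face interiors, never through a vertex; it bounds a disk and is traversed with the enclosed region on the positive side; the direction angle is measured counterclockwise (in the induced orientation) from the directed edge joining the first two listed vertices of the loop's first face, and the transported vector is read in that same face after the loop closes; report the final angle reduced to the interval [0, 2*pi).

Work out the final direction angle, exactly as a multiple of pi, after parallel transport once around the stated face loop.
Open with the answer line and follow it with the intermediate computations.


Answer: final direction angle = (7/12)*pi

enclosed vertex P4: corner angles sum to (17/12)*pi, defect = 2*pi - (17/12)*pi = (7/12)*pi
adding the enclosed defects to the starting angle (mod 2*pi, induced orientation) gives the holonomy
final angle = 0 + (7/12)*pi = (7/12)*pi (mod 2*pi)


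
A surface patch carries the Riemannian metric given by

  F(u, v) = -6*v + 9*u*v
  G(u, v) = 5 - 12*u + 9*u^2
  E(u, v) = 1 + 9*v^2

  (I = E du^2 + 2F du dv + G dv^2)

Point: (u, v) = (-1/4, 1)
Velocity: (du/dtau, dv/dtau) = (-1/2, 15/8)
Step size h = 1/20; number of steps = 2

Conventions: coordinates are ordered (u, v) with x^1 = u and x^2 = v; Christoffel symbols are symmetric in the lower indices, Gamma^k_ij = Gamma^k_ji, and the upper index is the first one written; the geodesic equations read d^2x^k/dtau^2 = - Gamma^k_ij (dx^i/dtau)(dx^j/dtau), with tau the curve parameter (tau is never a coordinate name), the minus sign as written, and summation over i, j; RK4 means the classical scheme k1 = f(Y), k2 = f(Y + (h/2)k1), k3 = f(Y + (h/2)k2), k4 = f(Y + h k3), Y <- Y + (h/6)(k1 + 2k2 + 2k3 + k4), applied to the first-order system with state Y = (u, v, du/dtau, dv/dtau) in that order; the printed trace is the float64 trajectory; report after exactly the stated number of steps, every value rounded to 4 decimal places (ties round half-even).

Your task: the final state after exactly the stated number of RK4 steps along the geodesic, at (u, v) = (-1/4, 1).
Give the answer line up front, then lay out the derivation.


Answer: u = -0.2956, v = 1.1836, du/dtau = -0.4163, dv/dtau = 1.8026

f(Y) = (du/dtau, dv/dtau, -Gamma^u_ij Y'^i Y'^j, -Gamma^v_ij Y'^i Y'^j) with the Gammas evaluated at the stage position; h = 0.050000; intermediate values shown to 6 dp
step 0: u = -0.2500, v = 1.0000, du/dtau = -0.5000, dv/dtau = 1.8750
step 1:
  k1: at (u, v) = (-0.250000, 1.000000), (du/dtau, dv/dtau) = (-0.500000, 1.875000); Gamma_uuu = 0.000000, Gamma_uuv = 0.512456, Gamma_uvv = 0.000000, Gamma_vuu = 0.000000, Gamma_vuv = -0.469751, Gamma_vvv = 0.000000; k1 = (-0.500000, 1.875000, 0.960854, -0.880783)
  k2: at (u, v) = (-0.262500, 1.046875), (du/dtau, dv/dtau) = (-0.475979, 1.852980); Gamma_uuu = 0.000000, Gamma_uuv = 0.505637, Gamma_uvv = 0.000000, Gamma_vuu = 0.000000, Gamma_vuv = -0.448784, Gamma_vvv = 0.000000; k2 = (-0.475979, 1.852980, 0.891922, -0.791636)
  k3: at (u, v) = (-0.261899, 1.046325), (du/dtau, dv/dtau) = (-0.477702, 1.855209); Gamma_uuu = 0.000000, Gamma_uuv = 0.505925, Gamma_uvv = 0.000000, Gamma_vuu = 0.000000, Gamma_vuv = -0.448986, Gamma_vvv = 0.000000; k3 = (-0.477702, 1.855209, 0.896739, -0.795816)
  k4: at (u, v) = (-0.273885, 1.092760), (du/dtau, dv/dtau) = (-0.455163, 1.835209); Gamma_uuu = 0.000000, Gamma_uuv = 0.499006, Gamma_uvv = 0.000000, Gamma_vuu = 0.000000, Gamma_vuv = -0.429500, Gamma_vvv = 0.000000; k4 = (-0.455163, 1.835209, 0.833659, -0.717540)
  Y <- Y + (h/6)(k1 + 2k2 + 2k3 + k4): u = -0.2739, v = 1.0927, du/dtau = -0.4552, dv/dtau = 1.8352
step 2:
  k1: at (u, v) = (-0.273854, 1.092722), (du/dtau, dv/dtau) = (-0.455235, 1.835223); Gamma_uuu = 0.000000, Gamma_uuv = 0.499021, Gamma_uvv = 0.000000, Gamma_vuu = 0.000000, Gamma_vuv = -0.429514, Gamma_vvv = 0.000000; k1 = (-0.455235, 1.835223, 0.833821, -0.717682)
  k2: at (u, v) = (-0.285235, 1.138602), (du/dtau, dv/dtau) = (-0.434389, 1.817281); Gamma_uuu = 0.000000, Gamma_uuv = 0.492125, Gamma_uvv = 0.000000, Gamma_vuu = 0.000000, Gamma_vuv = -0.411430, Gamma_vvv = 0.000000; k2 = (-0.434389, 1.817281, 0.776974, -0.649571)
  k3: at (u, v) = (-0.284714, 1.138154), (du/dtau, dv/dtau) = (-0.435810, 1.818984); Gamma_uuu = 0.000000, Gamma_uuv = 0.492360, Gamma_uvv = 0.000000, Gamma_vuu = 0.000000, Gamma_vuv = -0.411563, Gamma_vvv = 0.000000; k3 = (-0.435810, 1.818984, 0.780619, -0.652518)
  k4: at (u, v) = (-0.295645, 1.183671), (du/dtau, dv/dtau) = (-0.416204, 1.802597); Gamma_uuu = 0.000000, Gamma_uuv = 0.485463, Gamma_uvv = 0.000000, Gamma_vuu = 0.000000, Gamma_vuv = -0.394676, Gamma_vvv = 0.000000; k4 = (-0.416204, 1.802597, 0.728435, -0.592210)
  Y <- Y + (h/6)(k1 + 2k2 + 2k3 + k4): u = -0.2956, v = 1.1836, du/dtau = -0.4163, dv/dtau = 1.8026


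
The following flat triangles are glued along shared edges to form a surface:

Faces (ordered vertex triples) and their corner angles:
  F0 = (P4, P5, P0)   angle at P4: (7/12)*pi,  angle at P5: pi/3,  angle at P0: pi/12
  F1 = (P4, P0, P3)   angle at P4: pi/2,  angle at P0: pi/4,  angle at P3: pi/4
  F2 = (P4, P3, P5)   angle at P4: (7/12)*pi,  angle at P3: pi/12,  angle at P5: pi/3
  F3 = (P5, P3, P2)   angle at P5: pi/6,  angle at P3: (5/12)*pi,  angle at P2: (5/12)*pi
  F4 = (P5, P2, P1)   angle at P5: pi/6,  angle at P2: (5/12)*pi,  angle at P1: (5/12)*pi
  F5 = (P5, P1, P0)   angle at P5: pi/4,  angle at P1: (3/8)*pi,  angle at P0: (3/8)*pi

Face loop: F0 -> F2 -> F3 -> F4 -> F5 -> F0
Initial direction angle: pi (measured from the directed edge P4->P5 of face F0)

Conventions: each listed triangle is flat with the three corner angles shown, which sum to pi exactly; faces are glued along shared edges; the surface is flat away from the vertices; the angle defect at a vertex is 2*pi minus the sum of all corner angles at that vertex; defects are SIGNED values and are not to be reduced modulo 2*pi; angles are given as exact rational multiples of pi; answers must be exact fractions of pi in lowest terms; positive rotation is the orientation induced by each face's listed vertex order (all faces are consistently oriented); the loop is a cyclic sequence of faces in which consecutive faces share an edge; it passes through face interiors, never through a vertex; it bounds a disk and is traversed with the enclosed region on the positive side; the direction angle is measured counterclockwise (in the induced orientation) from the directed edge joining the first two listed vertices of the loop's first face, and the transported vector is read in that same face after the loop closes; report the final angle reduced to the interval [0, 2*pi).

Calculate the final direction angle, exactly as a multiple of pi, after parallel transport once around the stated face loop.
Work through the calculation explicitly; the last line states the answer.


enclosed vertex P5: corner angles sum to (5/4)*pi, defect = 2*pi - (5/4)*pi = (3/4)*pi
holonomy = initial angle + sum of enclosed defects (mod 2*pi), positive in the induced orientation
final angle = pi + (3/4)*pi = (7/4)*pi (mod 2*pi)

Answer: final direction angle = (7/4)*pi


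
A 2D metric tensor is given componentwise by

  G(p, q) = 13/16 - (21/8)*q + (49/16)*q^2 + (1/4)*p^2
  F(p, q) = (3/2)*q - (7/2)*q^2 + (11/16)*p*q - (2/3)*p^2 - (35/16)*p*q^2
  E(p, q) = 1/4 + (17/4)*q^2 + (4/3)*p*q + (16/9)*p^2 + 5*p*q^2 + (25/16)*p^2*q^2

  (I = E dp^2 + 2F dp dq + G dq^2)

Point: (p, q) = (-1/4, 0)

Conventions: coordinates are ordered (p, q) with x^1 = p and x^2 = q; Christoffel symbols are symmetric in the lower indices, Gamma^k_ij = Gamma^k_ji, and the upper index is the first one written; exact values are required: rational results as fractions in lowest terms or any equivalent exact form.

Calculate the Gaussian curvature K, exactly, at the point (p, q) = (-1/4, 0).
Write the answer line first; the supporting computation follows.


Answer: K = -371997/469225

E = 13/36, F = -1/24, G = 53/64, EG - F^2 = 685/2304 at the point
E_p = -8/9, E_q = -1/3, F_p = 1/3, F_q = 85/64, G_p = -1/8, G_q = -21/8
E_qq = 793/128, F_pq = 11/16, G_pp = 1/2
Apply the Brioschi formula K = (det M1 - det M2)/(EG - F^2)^2 over the derivative matrices of E, F, G.
M1 = [[-E_qq/2 + F_pq - G_pp/2, E_p/2, F_p - E_q/2], [F_q - G_p/2, E, F], [G_q/2, F, G]] = [[-681/256, -4/9, 1/2], [89/64, 13/36, -1/24], [-21/16, -1/24, 53/64]]; det M1 = -56245/589824
M2 = [[0, E_q/2, G_p/2], [E_q/2, E, F], [G_p/2, F, G]] = [[0, -1/6, -1/16], [-1/6, 13/36, -1/24], [-1/16, -1/24, 53/64]]; det M2 = -233/9216
det M1 - det M2 = -41333/589824; K = -41333/589824 / (685/2304)^2 = -371997/469225


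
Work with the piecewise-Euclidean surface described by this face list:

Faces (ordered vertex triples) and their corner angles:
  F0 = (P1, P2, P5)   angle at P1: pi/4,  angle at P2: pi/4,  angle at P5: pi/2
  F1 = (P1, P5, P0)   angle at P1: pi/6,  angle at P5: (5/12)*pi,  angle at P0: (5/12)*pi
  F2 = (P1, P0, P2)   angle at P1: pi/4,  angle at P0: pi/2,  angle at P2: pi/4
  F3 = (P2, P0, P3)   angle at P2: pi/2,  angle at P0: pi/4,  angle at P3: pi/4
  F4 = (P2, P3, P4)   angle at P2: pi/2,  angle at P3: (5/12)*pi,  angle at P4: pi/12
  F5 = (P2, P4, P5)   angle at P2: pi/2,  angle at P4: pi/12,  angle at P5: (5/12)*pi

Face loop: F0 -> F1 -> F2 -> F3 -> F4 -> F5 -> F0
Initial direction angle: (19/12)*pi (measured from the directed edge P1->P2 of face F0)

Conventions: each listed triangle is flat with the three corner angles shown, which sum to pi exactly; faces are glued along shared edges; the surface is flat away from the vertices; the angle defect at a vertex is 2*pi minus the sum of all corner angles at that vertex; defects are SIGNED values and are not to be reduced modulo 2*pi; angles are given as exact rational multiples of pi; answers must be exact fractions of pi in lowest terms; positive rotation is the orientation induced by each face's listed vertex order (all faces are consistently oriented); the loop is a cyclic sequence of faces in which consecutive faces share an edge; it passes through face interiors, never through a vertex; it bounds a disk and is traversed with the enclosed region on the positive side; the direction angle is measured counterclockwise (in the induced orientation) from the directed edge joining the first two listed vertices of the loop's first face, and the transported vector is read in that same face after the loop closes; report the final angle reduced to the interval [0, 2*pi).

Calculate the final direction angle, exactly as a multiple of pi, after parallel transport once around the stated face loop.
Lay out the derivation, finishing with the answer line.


enclosed vertex P1: corner angles sum to (2/3)*pi, defect = 2*pi - (2/3)*pi = (4/3)*pi
enclosed vertex P2: corner angles sum to 2*pi, defect = 2*pi - 2*pi = 0
adding the enclosed defects to the starting angle (mod 2*pi, induced orientation) gives the holonomy
final angle = (19/12)*pi + (4/3)*pi = (11/12)*pi (mod 2*pi)

Answer: final direction angle = (11/12)*pi


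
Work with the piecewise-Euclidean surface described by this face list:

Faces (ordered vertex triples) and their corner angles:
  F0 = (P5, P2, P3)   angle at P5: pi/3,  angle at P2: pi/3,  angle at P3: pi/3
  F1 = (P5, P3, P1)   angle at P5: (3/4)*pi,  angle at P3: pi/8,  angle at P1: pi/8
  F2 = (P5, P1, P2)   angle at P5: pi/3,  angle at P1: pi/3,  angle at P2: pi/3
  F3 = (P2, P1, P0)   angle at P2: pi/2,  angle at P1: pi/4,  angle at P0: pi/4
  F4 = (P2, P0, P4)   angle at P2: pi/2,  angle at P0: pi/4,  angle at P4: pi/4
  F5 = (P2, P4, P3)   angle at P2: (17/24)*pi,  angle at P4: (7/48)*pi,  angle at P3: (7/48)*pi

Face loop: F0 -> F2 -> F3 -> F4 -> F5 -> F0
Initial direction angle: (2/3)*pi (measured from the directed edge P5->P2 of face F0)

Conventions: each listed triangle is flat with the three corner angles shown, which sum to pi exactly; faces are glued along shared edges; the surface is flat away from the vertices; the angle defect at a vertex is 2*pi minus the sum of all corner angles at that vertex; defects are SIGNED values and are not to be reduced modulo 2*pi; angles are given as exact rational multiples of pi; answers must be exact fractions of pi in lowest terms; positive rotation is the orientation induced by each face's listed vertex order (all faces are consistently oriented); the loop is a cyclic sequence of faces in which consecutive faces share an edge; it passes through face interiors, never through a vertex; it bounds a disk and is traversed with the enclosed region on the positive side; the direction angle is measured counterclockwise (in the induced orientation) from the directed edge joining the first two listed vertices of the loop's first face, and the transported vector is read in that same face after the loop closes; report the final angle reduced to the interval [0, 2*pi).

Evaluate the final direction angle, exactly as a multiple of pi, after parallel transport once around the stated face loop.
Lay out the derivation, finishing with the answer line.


enclosed vertex P2: corner angles sum to (19/8)*pi, defect = 2*pi - (19/8)*pi = (-3/8)*pi
the rotation equals the total enclosed defect, so the final angle is initial + defects (mod 2*pi)
final angle = (2/3)*pi - (3/8)*pi = (7/24)*pi (mod 2*pi)

Answer: final direction angle = (7/24)*pi


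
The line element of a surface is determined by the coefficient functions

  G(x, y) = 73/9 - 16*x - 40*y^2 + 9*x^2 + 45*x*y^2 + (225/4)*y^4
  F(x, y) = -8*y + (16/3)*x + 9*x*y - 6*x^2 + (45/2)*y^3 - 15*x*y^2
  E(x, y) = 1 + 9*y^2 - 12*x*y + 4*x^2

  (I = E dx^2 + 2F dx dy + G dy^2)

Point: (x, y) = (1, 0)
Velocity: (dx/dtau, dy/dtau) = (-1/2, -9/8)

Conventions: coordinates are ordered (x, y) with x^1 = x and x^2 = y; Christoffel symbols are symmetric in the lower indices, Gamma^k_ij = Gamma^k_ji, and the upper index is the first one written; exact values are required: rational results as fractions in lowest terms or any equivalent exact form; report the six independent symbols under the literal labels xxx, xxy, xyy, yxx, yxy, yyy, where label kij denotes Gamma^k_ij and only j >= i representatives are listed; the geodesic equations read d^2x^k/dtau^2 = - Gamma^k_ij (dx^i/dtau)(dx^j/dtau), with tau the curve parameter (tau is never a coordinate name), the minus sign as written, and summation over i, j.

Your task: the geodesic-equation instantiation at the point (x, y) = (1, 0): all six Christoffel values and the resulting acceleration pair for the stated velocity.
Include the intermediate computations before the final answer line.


E = 5, F = -2/3, G = 10/9 at the point
E_x = 8, E_y = -12, F_x = -20/3, F_y = 1, G_x = 2, G_y = 0
EG - F^2 = 46/9;  g^inv = (9/46) * [[10/9, 2/3], [2/3, 5]]
first-kind symbols [ij,l] = (1/2)(d_i g_jl + d_j g_il - d_l g_ij): [xx,x] = E_x/2 = 4, [xx,y] = F_x - E_y/2 = -2/3, [xy,x] = E_y/2 = -6, [xy,y] = G_x/2 = 1, [yy,x] = F_y - G_x/2 = 0, [yy,y] = G_y/2 = 0
Gamma^x_ij = (G*[ij,x] - F*[ij,y])/(EG - F^2), Gamma^y_ij = (E*[ij,y] - F*[ij,x])/(EG - F^2)
Gamma_xxx = 18/23, Gamma_xxy = -27/23, Gamma_xyy = 0, Gamma_yxx = -3/23, Gamma_yxy = 9/46, Gamma_yyy = 0
d^2x/dtau^2 = -(Gamma_xxx*(-1/2)^2 + 2*Gamma_xxy*(-1/2)*(-9/8) + Gamma_xyy*(-9/8)^2) = 9/8
d^2y/dtau^2 = -(Gamma_yxx*(-1/2)^2 + 2*Gamma_yxy*(-1/2)*(-9/8) + Gamma_yyy*(-9/8)^2) = -3/16

Answer: Gamma_xxx = 18/23, Gamma_xxy = -27/23, Gamma_xyy = 0, Gamma_yxx = -3/23, Gamma_yxy = 9/46, Gamma_yyy = 0; accelerations (d^2x/dtau^2, d^2y/dtau^2) = (9/8, -3/16)


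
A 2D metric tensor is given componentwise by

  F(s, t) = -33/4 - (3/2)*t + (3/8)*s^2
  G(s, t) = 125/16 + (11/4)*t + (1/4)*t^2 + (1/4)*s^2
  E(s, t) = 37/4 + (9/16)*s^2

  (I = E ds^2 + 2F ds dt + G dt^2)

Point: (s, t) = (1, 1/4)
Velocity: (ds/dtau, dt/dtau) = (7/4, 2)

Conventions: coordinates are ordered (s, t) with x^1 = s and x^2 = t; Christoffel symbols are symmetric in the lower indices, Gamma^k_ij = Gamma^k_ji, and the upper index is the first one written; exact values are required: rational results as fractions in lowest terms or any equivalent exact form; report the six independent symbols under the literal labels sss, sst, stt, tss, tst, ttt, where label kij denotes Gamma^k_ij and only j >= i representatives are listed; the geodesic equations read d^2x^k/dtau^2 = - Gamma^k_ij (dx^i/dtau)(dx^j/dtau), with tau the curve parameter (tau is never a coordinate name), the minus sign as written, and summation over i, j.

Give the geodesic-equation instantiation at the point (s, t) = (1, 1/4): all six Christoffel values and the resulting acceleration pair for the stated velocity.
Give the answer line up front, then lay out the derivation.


Answer: Gamma_sss = 345/557, Gamma_sst = 64/557, Gamma_stt = -108/557, Gamma_tss = 4096/6127, Gamma_tst = 2512/18381, Gamma_ttt = -340/18381; accelerations (d^2s/dtau^2, d^2t/dtau^2) = (-17161/8912, -1632/557)

E = 157/16, F = -33/4, G = 561/64 at the point
E_s = 9/8, E_t = 0, F_s = 3/4, F_t = -3/2, G_s = 1/2, G_t = 23/8
EG - F^2 = 18381/1024;  g^inv = (1024/18381) * [[561/64, 33/4], [33/4, 157/16]]
first-kind symbols [ij,l] = (1/2)(d_i g_jl + d_j g_il - d_l g_ij): [ss,s] = E_s/2 = 9/16, [ss,t] = F_s - E_t/2 = 3/4, [st,s] = E_t/2 = 0, [st,t] = G_s/2 = 1/4, [tt,s] = F_t - G_s/2 = -7/4, [tt,t] = G_t/2 = 23/16
Gamma^s_ij = (G*[ij,s] - F*[ij,t])/(EG - F^2), Gamma^t_ij = (E*[ij,t] - F*[ij,s])/(EG - F^2)
Gamma_sss = 345/557, Gamma_sst = 64/557, Gamma_stt = -108/557, Gamma_tss = 4096/6127, Gamma_tst = 2512/18381, Gamma_ttt = -340/18381
d^2s/dtau^2 = -(Gamma_sss*(7/4)^2 + 2*Gamma_sst*(7/4)*(2) + Gamma_stt*(2)^2) = -17161/8912
d^2t/dtau^2 = -(Gamma_tss*(7/4)^2 + 2*Gamma_tst*(7/4)*(2) + Gamma_ttt*(2)^2) = -1632/557


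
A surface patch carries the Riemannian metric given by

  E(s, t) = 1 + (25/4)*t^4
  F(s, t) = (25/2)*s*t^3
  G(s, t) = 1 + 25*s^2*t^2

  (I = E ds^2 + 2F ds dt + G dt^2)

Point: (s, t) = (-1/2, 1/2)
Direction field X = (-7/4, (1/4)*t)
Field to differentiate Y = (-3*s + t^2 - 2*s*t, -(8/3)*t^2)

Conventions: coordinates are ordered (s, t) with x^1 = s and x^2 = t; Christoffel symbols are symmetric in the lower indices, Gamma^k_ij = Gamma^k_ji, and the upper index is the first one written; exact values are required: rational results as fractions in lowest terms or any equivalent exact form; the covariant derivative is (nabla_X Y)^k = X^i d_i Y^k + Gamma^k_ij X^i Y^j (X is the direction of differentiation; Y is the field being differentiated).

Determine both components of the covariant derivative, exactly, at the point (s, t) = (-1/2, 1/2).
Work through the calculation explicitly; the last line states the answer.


E = 89/64, F = -25/32, G = 41/16 at the point
E_s = 0, E_t = 25/8, F_s = 25/16, F_t = -75/16, G_s = -25/4, G_t = 25/4
EG - F^2 = 189/64;  g^inv = (64/189) * [[41/16, 25/32], [25/32, 89/64]]
first-kind symbols [ij,l] = (1/2)(d_i g_jl + d_j g_il - d_l g_ij): [ss,s] = E_s/2 = 0, [ss,t] = F_s - E_t/2 = 0, [st,s] = E_t/2 = 25/16, [st,t] = G_s/2 = -25/8, [tt,s] = F_t - G_s/2 = -25/16, [tt,t] = G_t/2 = 25/8
Gamma^s_ij = (G*[ij,s] - F*[ij,t])/(EG - F^2), Gamma^t_ij = (E*[ij,t] - F*[ij,s])/(EG - F^2)
Gamma_sss = 0, Gamma_sst = 100/189, Gamma_stt = -100/189, Gamma_tss = 0, Gamma_tst = -200/189, Gamma_ttt = 200/189
X = (-7/4, 1/8), Y = (9/4, -2/3) at the point

Answer: (nabla_X Y)^s = 1741/216, (nabla_X Y)^t = -211/108


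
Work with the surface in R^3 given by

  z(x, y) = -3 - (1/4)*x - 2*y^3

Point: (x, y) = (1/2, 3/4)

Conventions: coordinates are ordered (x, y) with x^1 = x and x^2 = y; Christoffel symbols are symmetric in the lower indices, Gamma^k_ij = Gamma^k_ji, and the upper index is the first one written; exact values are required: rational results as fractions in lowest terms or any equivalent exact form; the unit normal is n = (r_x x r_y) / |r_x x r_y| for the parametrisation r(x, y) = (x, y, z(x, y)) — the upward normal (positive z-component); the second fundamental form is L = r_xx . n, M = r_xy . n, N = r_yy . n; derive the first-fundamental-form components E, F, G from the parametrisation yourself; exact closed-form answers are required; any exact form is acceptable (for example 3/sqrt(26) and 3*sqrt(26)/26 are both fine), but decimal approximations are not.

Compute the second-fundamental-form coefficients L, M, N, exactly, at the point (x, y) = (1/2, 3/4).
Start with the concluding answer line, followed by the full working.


Answer: L = 0, M = 0, N = -72*sqrt(797)/797

z_x = -1/4, z_y = -27/8, z_xx = 0, z_xy = 0, z_yy = -9
E = 17/16, F = 27/32, G = 793/64; answer radicand W^2 = 797/64
unnormalised second-form numerators: l = 0, m = 0, n = -9; L = l/sqrt(797/64), and similarly M = m/sqrt(W^2), N = n/sqrt(W^2)


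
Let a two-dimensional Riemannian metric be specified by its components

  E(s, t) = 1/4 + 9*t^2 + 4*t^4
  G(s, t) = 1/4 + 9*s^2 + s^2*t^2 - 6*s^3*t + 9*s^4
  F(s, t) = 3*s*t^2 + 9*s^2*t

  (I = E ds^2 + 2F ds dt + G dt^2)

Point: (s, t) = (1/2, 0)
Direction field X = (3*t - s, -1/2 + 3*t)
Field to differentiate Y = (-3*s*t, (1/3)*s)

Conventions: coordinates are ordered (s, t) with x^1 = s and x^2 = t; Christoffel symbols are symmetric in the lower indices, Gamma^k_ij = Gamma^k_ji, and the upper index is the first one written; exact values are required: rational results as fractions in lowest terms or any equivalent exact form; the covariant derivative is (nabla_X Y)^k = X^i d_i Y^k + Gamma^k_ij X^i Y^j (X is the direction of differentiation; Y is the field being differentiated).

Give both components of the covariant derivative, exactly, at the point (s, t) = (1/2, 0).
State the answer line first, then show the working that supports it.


Answer: (nabla_X Y)^s = 9/4, (nabla_X Y)^t = -50/147

E = 1/4, F = 0, G = 49/16 at the point
E_s = 0, E_t = 0, F_s = 0, F_t = 9/4, G_s = 27/2, G_t = -3/4
EG - F^2 = 49/64;  g^inv = (64/49) * [[49/16, 0], [0, 1/4]]
first-kind symbols [ij,l] = (1/2)(d_i g_jl + d_j g_il - d_l g_ij): [ss,s] = E_s/2 = 0, [ss,t] = F_s - E_t/2 = 0, [st,s] = E_t/2 = 0, [st,t] = G_s/2 = 27/4, [tt,s] = F_t - G_s/2 = -9/2, [tt,t] = G_t/2 = -3/8
Gamma^s_ij = (G*[ij,s] - F*[ij,t])/(EG - F^2), Gamma^t_ij = (E*[ij,t] - F*[ij,s])/(EG - F^2)
Gamma_sss = 0, Gamma_sst = 0, Gamma_stt = -18, Gamma_tss = 0, Gamma_tst = 108/49, Gamma_ttt = -6/49
X = (-1/2, -1/2), Y = (0, 1/6) at the point
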